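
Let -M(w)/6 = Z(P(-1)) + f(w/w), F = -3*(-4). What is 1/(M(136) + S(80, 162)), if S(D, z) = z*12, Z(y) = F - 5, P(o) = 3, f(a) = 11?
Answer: 1/1836 ≈ 0.00054466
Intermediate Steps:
F = 12
Z(y) = 7 (Z(y) = 12 - 5 = 7)
M(w) = -108 (M(w) = -6*(7 + 11) = -6*18 = -108)
S(D, z) = 12*z
1/(M(136) + S(80, 162)) = 1/(-108 + 12*162) = 1/(-108 + 1944) = 1/1836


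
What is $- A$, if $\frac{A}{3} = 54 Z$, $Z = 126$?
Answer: $-20412$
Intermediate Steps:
$A = 20412$ ($A = 3 \cdot 54 \cdot 126 = 3 \cdot 6804 = 20412$)
$- A = \left(-1\right) 20412 = -20412$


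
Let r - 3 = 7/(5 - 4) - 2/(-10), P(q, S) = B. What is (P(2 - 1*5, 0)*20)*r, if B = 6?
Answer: 1224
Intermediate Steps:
P(q, S) = 6
r = 51/5 (r = 3 + (7/(5 - 4) - 2/(-10)) = 3 + (7/1 - 2*(-⅒)) = 3 + (7*1 + ⅕) = 3 + (7 + ⅕) = 3 + 36/5 = 51/5 ≈ 10.200)
(P(2 - 1*5, 0)*20)*r = (6*20)*(51/5) = 120*(51/5) = 1224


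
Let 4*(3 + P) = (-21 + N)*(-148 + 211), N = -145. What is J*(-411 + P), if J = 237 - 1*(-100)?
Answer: -2041209/2 ≈ -1.0206e+6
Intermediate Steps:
J = 337 (J = 237 + 100 = 337)
P = -5235/2 (P = -3 + ((-21 - 145)*(-148 + 211))/4 = -3 + (-166*63)/4 = -3 + (¼)*(-10458) = -3 - 5229/2 = -5235/2 ≈ -2617.5)
J*(-411 + P) = 337*(-411 - 5235/2) = 337*(-6057/2) = -2041209/2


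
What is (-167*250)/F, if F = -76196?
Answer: 20875/38098 ≈ 0.54793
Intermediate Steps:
(-167*250)/F = -167*250/(-76196) = -41750*(-1/76196) = 20875/38098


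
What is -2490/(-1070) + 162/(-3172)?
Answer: 386247/169702 ≈ 2.2760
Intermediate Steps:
-2490/(-1070) + 162/(-3172) = -2490*(-1/1070) + 162*(-1/3172) = 249/107 - 81/1586 = 386247/169702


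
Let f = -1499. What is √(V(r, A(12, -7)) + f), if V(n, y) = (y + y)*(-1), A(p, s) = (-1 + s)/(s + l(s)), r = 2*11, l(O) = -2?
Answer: I*√13507/3 ≈ 38.74*I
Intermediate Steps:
r = 22
A(p, s) = (-1 + s)/(-2 + s) (A(p, s) = (-1 + s)/(s - 2) = (-1 + s)/(-2 + s))
V(n, y) = -2*y (V(n, y) = (2*y)*(-1) = -2*y)
√(V(r, A(12, -7)) + f) = √(-2*(-1 - 7)/(-2 - 7) - 1499) = √(-2*(-8)/(-9) - 1499) = √(-(-2)*(-8)/9 - 1499) = √(-2*8/9 - 1499) = √(-16/9 - 1499) = √(-13507/9) = I*√13507/3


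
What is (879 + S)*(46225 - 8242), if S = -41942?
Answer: -1559695929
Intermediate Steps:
(879 + S)*(46225 - 8242) = (879 - 41942)*(46225 - 8242) = -41063*37983 = -1559695929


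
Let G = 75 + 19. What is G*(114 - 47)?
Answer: 6298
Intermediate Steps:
G = 94
G*(114 - 47) = 94*(114 - 47) = 94*67 = 6298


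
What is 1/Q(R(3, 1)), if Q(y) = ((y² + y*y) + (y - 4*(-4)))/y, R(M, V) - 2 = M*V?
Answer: 5/71 ≈ 0.070423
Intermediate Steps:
R(M, V) = 2 + M*V
Q(y) = (16 + y + 2*y²)/y (Q(y) = ((y² + y²) + (y + 16))/y = (2*y² + (16 + y))/y = (16 + y + 2*y²)/y)
1/Q(R(3, 1)) = 1/(1 + 2*(2 + 3*1) + 16/(2 + 3*1)) = 1/(1 + 2*(2 + 3) + 16/(2 + 3)) = 1/(1 + 2*5 + 16/5) = 1/(1 + 10 + 16*(⅕)) = 1/(1 + 10 + 16/5) = 1/(71/5) = 5/71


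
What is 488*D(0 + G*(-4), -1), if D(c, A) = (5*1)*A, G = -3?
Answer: -2440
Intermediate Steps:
D(c, A) = 5*A
488*D(0 + G*(-4), -1) = 488*(5*(-1)) = 488*(-5) = -2440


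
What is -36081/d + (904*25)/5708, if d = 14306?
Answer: 29341313/20414662 ≈ 1.4373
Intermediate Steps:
-36081/d + (904*25)/5708 = -36081/14306 + (904*25)/5708 = -36081*1/14306 + 22600*(1/5708) = -36081/14306 + 5650/1427 = 29341313/20414662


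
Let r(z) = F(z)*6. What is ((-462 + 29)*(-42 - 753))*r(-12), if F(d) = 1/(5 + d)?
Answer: -2065410/7 ≈ -2.9506e+5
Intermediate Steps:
r(z) = 6/(5 + z)
((-462 + 29)*(-42 - 753))*r(-12) = ((-462 + 29)*(-42 - 753))*(6/(5 - 12)) = (-433*(-795))*(6/(-7)) = 344235*(6*(-1/7)) = 344235*(-6/7) = -2065410/7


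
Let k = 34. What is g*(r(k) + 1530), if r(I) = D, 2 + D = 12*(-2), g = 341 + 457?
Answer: 1200192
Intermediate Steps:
g = 798
D = -26 (D = -2 + 12*(-2) = -2 - 24 = -26)
r(I) = -26
g*(r(k) + 1530) = 798*(-26 + 1530) = 798*1504 = 1200192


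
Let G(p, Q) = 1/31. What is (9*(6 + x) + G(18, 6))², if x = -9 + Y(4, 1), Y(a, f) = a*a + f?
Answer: 15264649/961 ≈ 15884.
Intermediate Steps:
Y(a, f) = f + a² (Y(a, f) = a² + f = f + a²)
x = 8 (x = -9 + (1 + 4²) = -9 + (1 + 16) = -9 + 17 = 8)
G(p, Q) = 1/31
(9*(6 + x) + G(18, 6))² = (9*(6 + 8) + 1/31)² = (9*14 + 1/31)² = (126 + 1/31)² = (3907/31)² = 15264649/961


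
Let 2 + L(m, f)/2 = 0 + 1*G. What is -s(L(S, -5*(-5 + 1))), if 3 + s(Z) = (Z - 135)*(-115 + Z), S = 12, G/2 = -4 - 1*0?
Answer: -20922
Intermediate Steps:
G = -8 (G = 2*(-4 - 1*0) = 2*(-4 + 0) = 2*(-4) = -8)
L(m, f) = -20 (L(m, f) = -4 + 2*(0 + 1*(-8)) = -4 + 2*(0 - 8) = -4 + 2*(-8) = -4 - 16 = -20)
s(Z) = -3 + (-135 + Z)*(-115 + Z) (s(Z) = -3 + (Z - 135)*(-115 + Z) = -3 + (-135 + Z)*(-115 + Z))
-s(L(S, -5*(-5 + 1))) = -(15522 + (-20)² - 250*(-20)) = -(15522 + 400 + 5000) = -1*20922 = -20922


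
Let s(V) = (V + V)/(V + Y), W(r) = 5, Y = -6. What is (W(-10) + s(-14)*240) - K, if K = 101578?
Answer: -101237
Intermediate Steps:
s(V) = 2*V/(-6 + V) (s(V) = (V + V)/(V - 6) = (2*V)/(-6 + V) = 2*V/(-6 + V))
(W(-10) + s(-14)*240) - K = (5 + (2*(-14)/(-6 - 14))*240) - 1*101578 = (5 + (2*(-14)/(-20))*240) - 101578 = (5 + (2*(-14)*(-1/20))*240) - 101578 = (5 + (7/5)*240) - 101578 = (5 + 336) - 101578 = 341 - 101578 = -101237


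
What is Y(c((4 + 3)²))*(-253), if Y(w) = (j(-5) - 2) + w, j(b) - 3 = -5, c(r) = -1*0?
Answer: 1012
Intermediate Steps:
c(r) = 0
j(b) = -2 (j(b) = 3 - 5 = -2)
Y(w) = -4 + w (Y(w) = (-2 - 2) + w = -4 + w)
Y(c((4 + 3)²))*(-253) = (-4 + 0)*(-253) = -4*(-253) = 1012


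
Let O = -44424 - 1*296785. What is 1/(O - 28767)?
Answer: -1/369976 ≈ -2.7029e-6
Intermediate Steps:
O = -341209 (O = -44424 - 296785 = -341209)
1/(O - 28767) = 1/(-341209 - 28767) = 1/(-369976) = -1/369976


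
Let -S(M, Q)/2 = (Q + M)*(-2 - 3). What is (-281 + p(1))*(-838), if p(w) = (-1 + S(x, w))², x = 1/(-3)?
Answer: 1877120/9 ≈ 2.0857e+5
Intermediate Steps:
x = -⅓ ≈ -0.33333
S(M, Q) = 10*M + 10*Q (S(M, Q) = -2*(Q + M)*(-2 - 3) = -2*(M + Q)*(-5) = -2*(-5*M - 5*Q) = 10*M + 10*Q)
p(w) = (-13/3 + 10*w)² (p(w) = (-1 + (10*(-⅓) + 10*w))² = (-1 + (-10/3 + 10*w))² = (-13/3 + 10*w)²)
(-281 + p(1))*(-838) = (-281 + (-13 + 30*1)²/9)*(-838) = (-281 + (-13 + 30)²/9)*(-838) = (-281 + (⅑)*17²)*(-838) = (-281 + (⅑)*289)*(-838) = (-281 + 289/9)*(-838) = -2240/9*(-838) = 1877120/9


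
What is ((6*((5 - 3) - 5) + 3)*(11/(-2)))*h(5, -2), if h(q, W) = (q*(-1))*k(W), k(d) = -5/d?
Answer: -4125/4 ≈ -1031.3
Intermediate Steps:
h(q, W) = 5*q/W (h(q, W) = (q*(-1))*(-5/W) = (-q)*(-5/W) = 5*q/W)
((6*((5 - 3) - 5) + 3)*(11/(-2)))*h(5, -2) = ((6*((5 - 3) - 5) + 3)*(11/(-2)))*(5*5/(-2)) = ((6*(2 - 5) + 3)*(11*(-½)))*(5*5*(-½)) = ((6*(-3) + 3)*(-11/2))*(-25/2) = ((-18 + 3)*(-11/2))*(-25/2) = -15*(-11/2)*(-25/2) = (165/2)*(-25/2) = -4125/4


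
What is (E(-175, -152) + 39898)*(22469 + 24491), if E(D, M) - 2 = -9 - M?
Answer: 1880419280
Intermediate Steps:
E(D, M) = -7 - M (E(D, M) = 2 + (-9 - M) = -7 - M)
(E(-175, -152) + 39898)*(22469 + 24491) = ((-7 - 1*(-152)) + 39898)*(22469 + 24491) = ((-7 + 152) + 39898)*46960 = (145 + 39898)*46960 = 40043*46960 = 1880419280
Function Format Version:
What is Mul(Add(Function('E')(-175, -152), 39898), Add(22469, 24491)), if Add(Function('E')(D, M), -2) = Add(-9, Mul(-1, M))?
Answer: 1880419280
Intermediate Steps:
Function('E')(D, M) = Add(-7, Mul(-1, M)) (Function('E')(D, M) = Add(2, Add(-9, Mul(-1, M))) = Add(-7, Mul(-1, M)))
Mul(Add(Function('E')(-175, -152), 39898), Add(22469, 24491)) = Mul(Add(Add(-7, Mul(-1, -152)), 39898), Add(22469, 24491)) = Mul(Add(Add(-7, 152), 39898), 46960) = Mul(Add(145, 39898), 46960) = Mul(40043, 46960) = 1880419280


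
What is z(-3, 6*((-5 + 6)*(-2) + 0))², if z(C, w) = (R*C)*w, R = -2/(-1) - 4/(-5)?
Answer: 254016/25 ≈ 10161.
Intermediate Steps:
R = 14/5 (R = -2*(-1) - 4*(-⅕) = 2 + ⅘ = 14/5 ≈ 2.8000)
z(C, w) = 14*C*w/5 (z(C, w) = (14*C/5)*w = 14*C*w/5)
z(-3, 6*((-5 + 6)*(-2) + 0))² = ((14/5)*(-3)*(6*((-5 + 6)*(-2) + 0)))² = ((14/5)*(-3)*(6*(1*(-2) + 0)))² = ((14/5)*(-3)*(6*(-2 + 0)))² = ((14/5)*(-3)*(6*(-2)))² = ((14/5)*(-3)*(-12))² = (504/5)² = 254016/25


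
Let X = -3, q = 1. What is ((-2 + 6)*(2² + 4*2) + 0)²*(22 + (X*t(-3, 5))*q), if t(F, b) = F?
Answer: 71424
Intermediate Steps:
((-2 + 6)*(2² + 4*2) + 0)²*(22 + (X*t(-3, 5))*q) = ((-2 + 6)*(2² + 4*2) + 0)²*(22 - 3*(-3)*1) = (4*(4 + 8) + 0)²*(22 + 9*1) = (4*12 + 0)²*(22 + 9) = (48 + 0)²*31 = 48²*31 = 2304*31 = 71424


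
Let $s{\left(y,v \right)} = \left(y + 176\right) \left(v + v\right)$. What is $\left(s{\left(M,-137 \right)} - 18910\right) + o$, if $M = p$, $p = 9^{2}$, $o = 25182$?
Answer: $-64146$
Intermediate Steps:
$p = 81$
$M = 81$
$s{\left(y,v \right)} = 2 v \left(176 + y\right)$ ($s{\left(y,v \right)} = \left(176 + y\right) 2 v = 2 v \left(176 + y\right)$)
$\left(s{\left(M,-137 \right)} - 18910\right) + o = \left(2 \left(-137\right) \left(176 + 81\right) - 18910\right) + 25182 = \left(2 \left(-137\right) 257 - 18910\right) + 25182 = \left(-70418 - 18910\right) + 25182 = -89328 + 25182 = -64146$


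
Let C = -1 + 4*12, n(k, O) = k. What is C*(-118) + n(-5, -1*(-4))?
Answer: -5551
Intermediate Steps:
C = 47 (C = -1 + 48 = 47)
C*(-118) + n(-5, -1*(-4)) = 47*(-118) - 5 = -5546 - 5 = -5551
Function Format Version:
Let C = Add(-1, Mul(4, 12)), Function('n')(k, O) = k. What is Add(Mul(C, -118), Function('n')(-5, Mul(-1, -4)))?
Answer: -5551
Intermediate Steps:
C = 47 (C = Add(-1, 48) = 47)
Add(Mul(C, -118), Function('n')(-5, Mul(-1, -4))) = Add(Mul(47, -118), -5) = Add(-5546, -5) = -5551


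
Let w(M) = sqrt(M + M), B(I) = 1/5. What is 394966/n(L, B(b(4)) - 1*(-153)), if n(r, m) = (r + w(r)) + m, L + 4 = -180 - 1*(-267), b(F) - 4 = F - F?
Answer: 2332274230/1390611 - 9874150*sqrt(166)/1390611 ≈ 1585.7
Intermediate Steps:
b(F) = 4 (b(F) = 4 + (F - F) = 4 + 0 = 4)
B(I) = 1/5
w(M) = sqrt(2)*sqrt(M) (w(M) = sqrt(2*M) = sqrt(2)*sqrt(M))
L = 83 (L = -4 + (-180 - 1*(-267)) = -4 + (-180 + 267) = -4 + 87 = 83)
n(r, m) = m + r + sqrt(2)*sqrt(r) (n(r, m) = (r + sqrt(2)*sqrt(r)) + m = m + r + sqrt(2)*sqrt(r))
394966/n(L, B(b(4)) - 1*(-153)) = 394966/((1/5 - 1*(-153)) + 83 + sqrt(2)*sqrt(83)) = 394966/((1/5 + 153) + 83 + sqrt(166)) = 394966/(766/5 + 83 + sqrt(166)) = 394966/(1181/5 + sqrt(166))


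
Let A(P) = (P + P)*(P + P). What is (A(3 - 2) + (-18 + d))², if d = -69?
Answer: 6889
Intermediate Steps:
A(P) = 4*P² (A(P) = (2*P)*(2*P) = 4*P²)
(A(3 - 2) + (-18 + d))² = (4*(3 - 2)² + (-18 - 69))² = (4*1² - 87)² = (4*1 - 87)² = (4 - 87)² = (-83)² = 6889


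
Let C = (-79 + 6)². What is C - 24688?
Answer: -19359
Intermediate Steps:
C = 5329 (C = (-73)² = 5329)
C - 24688 = 5329 - 24688 = -19359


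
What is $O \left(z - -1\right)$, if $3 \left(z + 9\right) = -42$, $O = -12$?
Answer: $264$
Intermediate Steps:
$z = -23$ ($z = -9 + \frac{1}{3} \left(-42\right) = -9 - 14 = -23$)
$O \left(z - -1\right) = - 12 \left(-23 - -1\right) = - 12 \left(-23 + \left(-22 + 23\right)\right) = - 12 \left(-23 + 1\right) = \left(-12\right) \left(-22\right) = 264$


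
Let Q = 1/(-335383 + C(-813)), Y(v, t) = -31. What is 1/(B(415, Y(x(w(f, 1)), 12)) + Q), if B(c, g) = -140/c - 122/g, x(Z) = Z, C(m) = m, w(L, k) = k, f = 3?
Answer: 865032308/3112499995 ≈ 0.27792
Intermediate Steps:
Q = -1/336196 (Q = 1/(-335383 - 813) = 1/(-336196) = -1/336196 ≈ -2.9745e-6)
1/(B(415, Y(x(w(f, 1)), 12)) + Q) = 1/((-140/415 - 122/(-31)) - 1/336196) = 1/((-140*1/415 - 122*(-1/31)) - 1/336196) = 1/((-28/83 + 122/31) - 1/336196) = 1/(9258/2573 - 1/336196) = 1/(3112499995/865032308) = 865032308/3112499995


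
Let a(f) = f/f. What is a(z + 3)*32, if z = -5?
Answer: 32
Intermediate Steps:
a(f) = 1
a(z + 3)*32 = 1*32 = 32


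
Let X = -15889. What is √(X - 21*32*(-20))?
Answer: I*√2449 ≈ 49.487*I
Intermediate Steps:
√(X - 21*32*(-20)) = √(-15889 - 21*32*(-20)) = √(-15889 - 672*(-20)) = √(-15889 + 13440) = √(-2449) = I*√2449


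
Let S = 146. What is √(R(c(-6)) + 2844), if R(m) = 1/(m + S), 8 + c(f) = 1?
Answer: √54949063/139 ≈ 53.329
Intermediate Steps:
c(f) = -7 (c(f) = -8 + 1 = -7)
R(m) = 1/(146 + m) (R(m) = 1/(m + 146) = 1/(146 + m))
√(R(c(-6)) + 2844) = √(1/(146 - 7) + 2844) = √(1/139 + 2844) = √(395317/139) = √54949063/139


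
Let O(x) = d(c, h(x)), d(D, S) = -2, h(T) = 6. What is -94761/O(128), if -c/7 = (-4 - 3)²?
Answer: 94761/2 ≈ 47381.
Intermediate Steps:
c = -343 (c = -7*(-4 - 3)² = -7*(-7)² = -7*49 = -343)
O(x) = -2
-94761/O(128) = -94761/(-2) = -94761*(-½) = 94761/2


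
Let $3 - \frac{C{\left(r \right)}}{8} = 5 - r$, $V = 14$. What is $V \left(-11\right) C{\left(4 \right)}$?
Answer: $-2464$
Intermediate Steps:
$C{\left(r \right)} = -16 + 8 r$ ($C{\left(r \right)} = 24 - 8 \left(5 - r\right) = 24 + \left(-40 + 8 r\right) = -16 + 8 r$)
$V \left(-11\right) C{\left(4 \right)} = 14 \left(-11\right) \left(-16 + 8 \cdot 4\right) = - 154 \left(-16 + 32\right) = \left(-154\right) 16 = -2464$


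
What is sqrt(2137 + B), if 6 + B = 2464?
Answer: sqrt(4595) ≈ 67.786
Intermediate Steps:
B = 2458 (B = -6 + 2464 = 2458)
sqrt(2137 + B) = sqrt(2137 + 2458) = sqrt(4595)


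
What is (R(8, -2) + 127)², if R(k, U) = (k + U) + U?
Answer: 17161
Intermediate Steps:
R(k, U) = k + 2*U (R(k, U) = (U + k) + U = k + 2*U)
(R(8, -2) + 127)² = ((8 + 2*(-2)) + 127)² = ((8 - 4) + 127)² = (4 + 127)² = 131² = 17161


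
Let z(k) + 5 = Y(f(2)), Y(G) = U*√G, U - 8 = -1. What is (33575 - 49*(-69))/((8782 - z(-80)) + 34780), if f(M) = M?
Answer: 1610062052/1898083391 + 258692*√2/1898083391 ≈ 0.84845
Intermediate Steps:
U = 7 (U = 8 - 1 = 7)
Y(G) = 7*√G
z(k) = -5 + 7*√2
(33575 - 49*(-69))/((8782 - z(-80)) + 34780) = (33575 - 49*(-69))/((8782 - (-5 + 7*√2)) + 34780) = (33575 + 3381)/((8782 + (5 - 7*√2)) + 34780) = 36956/((8787 - 7*√2) + 34780) = 36956/(43567 - 7*√2)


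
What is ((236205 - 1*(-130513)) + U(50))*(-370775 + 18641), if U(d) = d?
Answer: -129151482912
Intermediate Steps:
((236205 - 1*(-130513)) + U(50))*(-370775 + 18641) = ((236205 - 1*(-130513)) + 50)*(-370775 + 18641) = ((236205 + 130513) + 50)*(-352134) = (366718 + 50)*(-352134) = 366768*(-352134) = -129151482912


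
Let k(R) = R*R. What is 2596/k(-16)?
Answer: 649/64 ≈ 10.141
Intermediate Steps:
k(R) = R**2
2596/k(-16) = 2596/((-16)**2) = 2596/256 = 2596*(1/256) = 649/64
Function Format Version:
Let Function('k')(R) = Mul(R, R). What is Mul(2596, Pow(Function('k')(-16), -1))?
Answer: Rational(649, 64) ≈ 10.141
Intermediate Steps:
Function('k')(R) = Pow(R, 2)
Mul(2596, Pow(Function('k')(-16), -1)) = Mul(2596, Pow(Pow(-16, 2), -1)) = Mul(2596, Pow(256, -1)) = Mul(2596, Rational(1, 256)) = Rational(649, 64)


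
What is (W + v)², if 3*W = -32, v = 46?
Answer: 11236/9 ≈ 1248.4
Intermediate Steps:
W = -32/3 (W = (⅓)*(-32) = -32/3 ≈ -10.667)
(W + v)² = (-32/3 + 46)² = (106/3)² = 11236/9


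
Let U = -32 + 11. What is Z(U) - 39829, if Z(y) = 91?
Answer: -39738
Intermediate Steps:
U = -21
Z(U) - 39829 = 91 - 39829 = -39738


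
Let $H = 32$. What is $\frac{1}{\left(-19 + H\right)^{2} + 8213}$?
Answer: $\frac{1}{8382} \approx 0.0001193$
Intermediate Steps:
$\frac{1}{\left(-19 + H\right)^{2} + 8213} = \frac{1}{\left(-19 + 32\right)^{2} + 8213} = \frac{1}{13^{2} + 8213} = \frac{1}{169 + 8213} = \frac{1}{8382}$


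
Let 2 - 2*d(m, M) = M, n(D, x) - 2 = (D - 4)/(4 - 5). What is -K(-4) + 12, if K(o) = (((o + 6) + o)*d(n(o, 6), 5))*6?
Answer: -6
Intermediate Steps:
n(D, x) = 6 - D (n(D, x) = 2 + (D - 4)/(4 - 5) = 2 + (-4 + D)/(-1) = 2 + (-4 + D)*(-1) = 2 + (4 - D) = 6 - D)
d(m, M) = 1 - M/2
K(o) = -54 - 18*o (K(o) = (((o + 6) + o)*(1 - ½*5))*6 = (((6 + o) + o)*(1 - 5/2))*6 = ((6 + 2*o)*(-3/2))*6 = (-9 - 3*o)*6 = -54 - 18*o)
-K(-4) + 12 = -(-54 - 18*(-4)) + 12 = -(-54 + 72) + 12 = -1*18 + 12 = -18 + 12 = -6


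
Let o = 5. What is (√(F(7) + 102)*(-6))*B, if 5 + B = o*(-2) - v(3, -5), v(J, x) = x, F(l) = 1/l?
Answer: 60*√5005/7 ≈ 606.39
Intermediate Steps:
F(l) = 1/l
B = -10 (B = -5 + (5*(-2) - 1*(-5)) = -5 + (-10 + 5) = -5 - 5 = -10)
(√(F(7) + 102)*(-6))*B = (√(1/7 + 102)*(-6))*(-10) = (√(⅐ + 102)*(-6))*(-10) = (√(715/7)*(-6))*(-10) = ((√5005/7)*(-6))*(-10) = -6*√5005/7*(-10) = 60*√5005/7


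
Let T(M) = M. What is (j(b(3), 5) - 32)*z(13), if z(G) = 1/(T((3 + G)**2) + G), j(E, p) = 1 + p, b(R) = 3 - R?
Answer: -26/269 ≈ -0.096654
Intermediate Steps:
z(G) = 1/(G + (3 + G)**2) (z(G) = 1/((3 + G)**2 + G) = 1/(G + (3 + G)**2))
(j(b(3), 5) - 32)*z(13) = ((1 + 5) - 32)/(13 + (3 + 13)**2) = (6 - 32)/(13 + 16**2) = -26/(13 + 256) = -26/269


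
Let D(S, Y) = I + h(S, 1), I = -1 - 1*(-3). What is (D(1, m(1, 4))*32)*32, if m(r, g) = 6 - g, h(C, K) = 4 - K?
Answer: 5120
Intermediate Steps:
I = 2 (I = -1 + 3 = 2)
D(S, Y) = 5 (D(S, Y) = 2 + (4 - 1*1) = 2 + (4 - 1) = 2 + 3 = 5)
(D(1, m(1, 4))*32)*32 = (5*32)*32 = 160*32 = 5120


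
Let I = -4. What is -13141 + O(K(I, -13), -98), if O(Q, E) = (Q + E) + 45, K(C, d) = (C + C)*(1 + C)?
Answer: -13170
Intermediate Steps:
K(C, d) = 2*C*(1 + C) (K(C, d) = (2*C)*(1 + C) = 2*C*(1 + C))
O(Q, E) = 45 + E + Q (O(Q, E) = (E + Q) + 45 = 45 + E + Q)
-13141 + O(K(I, -13), -98) = -13141 + (45 - 98 + 2*(-4)*(1 - 4)) = -13141 + (45 - 98 + 2*(-4)*(-3)) = -13141 + (45 - 98 + 24) = -13141 - 29 = -13170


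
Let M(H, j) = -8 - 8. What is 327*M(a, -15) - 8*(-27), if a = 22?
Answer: -5016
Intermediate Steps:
M(H, j) = -16
327*M(a, -15) - 8*(-27) = 327*(-16) - 8*(-27) = -5232 + 216 = -5016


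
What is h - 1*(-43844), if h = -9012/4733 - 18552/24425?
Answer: 5068213025384/115603525 ≈ 43841.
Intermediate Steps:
h = -307924716/115603525 (h = -9012*1/4733 - 18552*1/24425 = -9012/4733 - 18552/24425 = -307924716/115603525 ≈ -2.6636)
h - 1*(-43844) = -307924716/115603525 - 1*(-43844) = -307924716/115603525 + 43844 = 5068213025384/115603525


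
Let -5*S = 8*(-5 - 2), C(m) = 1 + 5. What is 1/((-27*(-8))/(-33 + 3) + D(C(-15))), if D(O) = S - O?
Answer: -1/2 ≈ -0.50000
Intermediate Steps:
C(m) = 6
S = 56/5 (S = -8*(-5 - 2)/5 = -8*(-7)/5 = -1/5*(-56) = 56/5 ≈ 11.200)
D(O) = 56/5 - O
1/((-27*(-8))/(-33 + 3) + D(C(-15))) = 1/((-27*(-8))/(-33 + 3) + (56/5 - 1*6)) = 1/(216/(-30) + (56/5 - 6)) = 1/(216*(-1/30) + 26/5) = 1/(-36/5 + 26/5) = 1/(-2) = -1/2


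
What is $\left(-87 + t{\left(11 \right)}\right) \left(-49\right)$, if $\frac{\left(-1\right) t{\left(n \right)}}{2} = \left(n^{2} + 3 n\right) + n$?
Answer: $20433$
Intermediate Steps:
$t{\left(n \right)} = - 8 n - 2 n^{2}$ ($t{\left(n \right)} = - 2 \left(\left(n^{2} + 3 n\right) + n\right) = - 2 \left(n^{2} + 4 n\right) = - 8 n - 2 n^{2}$)
$\left(-87 + t{\left(11 \right)}\right) \left(-49\right) = \left(-87 - 22 \left(4 + 11\right)\right) \left(-49\right) = \left(-87 - 22 \cdot 15\right) \left(-49\right) = \left(-87 - 330\right) \left(-49\right) = \left(-417\right) \left(-49\right) = 20433$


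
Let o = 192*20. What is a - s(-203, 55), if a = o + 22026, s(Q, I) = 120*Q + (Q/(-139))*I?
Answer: 6970249/139 ≈ 50146.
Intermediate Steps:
o = 3840
s(Q, I) = 120*Q - I*Q/139 (s(Q, I) = 120*Q + (Q*(-1/139))*I = 120*Q + (-Q/139)*I = 120*Q - I*Q/139)
a = 25866 (a = 3840 + 22026 = 25866)
a - s(-203, 55) = 25866 - (-203)*(16680 - 1*55)/139 = 25866 - (-203)*(16680 - 55)/139 = 25866 - (-203)*16625/139 = 25866 - 1*(-3374875/139) = 25866 + 3374875/139 = 6970249/139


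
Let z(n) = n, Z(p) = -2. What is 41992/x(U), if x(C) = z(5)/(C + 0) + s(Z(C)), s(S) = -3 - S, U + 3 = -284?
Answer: -3012926/73 ≈ -41273.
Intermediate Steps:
U = -287 (U = -3 - 284 = -287)
x(C) = -1 + 5/C (x(C) = 5/(C + 0) + (-3 - 1*(-2)) = 5/C + (-3 + 2) = 5/C - 1 = -1 + 5/C)
41992/x(U) = 41992/(((5 - 1*(-287))/(-287))) = 41992/((-(5 + 287)/287)) = 41992/((-1/287*292)) = 41992/(-292/287) = 41992*(-287/292) = -3012926/73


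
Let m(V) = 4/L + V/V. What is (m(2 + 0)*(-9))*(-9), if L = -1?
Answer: -243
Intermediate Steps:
m(V) = -3 (m(V) = 4/(-1) + V/V = 4*(-1) + 1 = -4 + 1 = -3)
(m(2 + 0)*(-9))*(-9) = -3*(-9)*(-9) = 27*(-9) = -243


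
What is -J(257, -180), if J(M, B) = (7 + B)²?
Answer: -29929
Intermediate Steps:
-J(257, -180) = -(7 - 180)² = -1*(-173)² = -1*29929 = -29929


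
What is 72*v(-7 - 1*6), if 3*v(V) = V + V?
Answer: -624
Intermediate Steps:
v(V) = 2*V/3 (v(V) = (V + V)/3 = (2*V)/3 = 2*V/3)
72*v(-7 - 1*6) = 72*(2*(-7 - 1*6)/3) = 72*(2*(-7 - 6)/3) = 72*((⅔)*(-13)) = 72*(-26/3) = -624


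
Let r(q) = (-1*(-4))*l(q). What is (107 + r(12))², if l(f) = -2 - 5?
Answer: 6241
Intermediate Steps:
l(f) = -7
r(q) = -28 (r(q) = -1*(-4)*(-7) = 4*(-7) = -28)
(107 + r(12))² = (107 - 28)² = 79² = 6241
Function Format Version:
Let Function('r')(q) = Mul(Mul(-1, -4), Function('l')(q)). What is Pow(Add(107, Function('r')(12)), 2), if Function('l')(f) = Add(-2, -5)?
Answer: 6241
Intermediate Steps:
Function('l')(f) = -7
Function('r')(q) = -28 (Function('r')(q) = Mul(Mul(-1, -4), -7) = Mul(4, -7) = -28)
Pow(Add(107, Function('r')(12)), 2) = Pow(Add(107, -28), 2) = Pow(79, 2) = 6241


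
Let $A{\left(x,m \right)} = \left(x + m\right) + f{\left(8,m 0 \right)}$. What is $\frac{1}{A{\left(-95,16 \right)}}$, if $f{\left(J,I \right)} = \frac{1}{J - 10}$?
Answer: $- \frac{2}{159} \approx -0.012579$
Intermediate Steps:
$f{\left(J,I \right)} = \frac{1}{-10 + J}$
$A{\left(x,m \right)} = - \frac{1}{2} + m + x$ ($A{\left(x,m \right)} = \left(x + m\right) + \frac{1}{-10 + 8} = \left(m + x\right) + \frac{1}{-2} = \left(m + x\right) - \frac{1}{2} = - \frac{1}{2} + m + x$)
$\frac{1}{A{\left(-95,16 \right)}} = \frac{1}{- \frac{1}{2} + 16 - 95} = \frac{1}{- \frac{159}{2}} = - \frac{2}{159}$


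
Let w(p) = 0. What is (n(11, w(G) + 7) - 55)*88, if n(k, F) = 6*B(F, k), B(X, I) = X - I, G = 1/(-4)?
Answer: -6952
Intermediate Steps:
G = -1/4 ≈ -0.25000
n(k, F) = -6*k + 6*F (n(k, F) = 6*(F - k) = -6*k + 6*F)
(n(11, w(G) + 7) - 55)*88 = ((-6*11 + 6*(0 + 7)) - 55)*88 = ((-66 + 6*7) - 55)*88 = ((-66 + 42) - 55)*88 = (-24 - 55)*88 = -79*88 = -6952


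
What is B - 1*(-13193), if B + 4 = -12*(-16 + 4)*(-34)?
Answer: 8293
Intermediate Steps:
B = -4900 (B = -4 - 12*(-16 + 4)*(-34) = -4 - 12*(-12)*(-34) = -4 + 144*(-34) = -4 - 4896 = -4900)
B - 1*(-13193) = -4900 - 1*(-13193) = -4900 + 13193 = 8293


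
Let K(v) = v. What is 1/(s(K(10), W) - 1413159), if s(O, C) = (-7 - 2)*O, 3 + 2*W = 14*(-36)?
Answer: -1/1413249 ≈ -7.0759e-7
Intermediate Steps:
W = -507/2 (W = -3/2 + (14*(-36))/2 = -3/2 + (½)*(-504) = -3/2 - 252 = -507/2 ≈ -253.50)
s(O, C) = -9*O
1/(s(K(10), W) - 1413159) = 1/(-9*10 - 1413159) = 1/(-90 - 1413159) = 1/(-1413249) = -1/1413249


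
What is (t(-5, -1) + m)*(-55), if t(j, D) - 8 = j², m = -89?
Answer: 3080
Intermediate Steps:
t(j, D) = 8 + j²
(t(-5, -1) + m)*(-55) = ((8 + (-5)²) - 89)*(-55) = ((8 + 25) - 89)*(-55) = (33 - 89)*(-55) = -56*(-55) = 3080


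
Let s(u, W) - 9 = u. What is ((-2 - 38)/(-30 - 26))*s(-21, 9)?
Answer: -60/7 ≈ -8.5714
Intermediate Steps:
s(u, W) = 9 + u
((-2 - 38)/(-30 - 26))*s(-21, 9) = ((-2 - 38)/(-30 - 26))*(9 - 21) = -40/(-56)*(-12) = -40*(-1/56)*(-12) = (5/7)*(-12) = -60/7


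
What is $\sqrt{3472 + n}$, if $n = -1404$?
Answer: $2 \sqrt{517} \approx 45.475$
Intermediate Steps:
$\sqrt{3472 + n} = \sqrt{3472 - 1404} = \sqrt{2068} = 2 \sqrt{517}$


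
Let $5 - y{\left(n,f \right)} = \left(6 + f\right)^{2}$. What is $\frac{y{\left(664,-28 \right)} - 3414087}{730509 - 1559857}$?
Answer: $\frac{1707283}{414674} \approx 4.1172$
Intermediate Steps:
$y{\left(n,f \right)} = 5 - \left(6 + f\right)^{2}$
$\frac{y{\left(664,-28 \right)} - 3414087}{730509 - 1559857} = \frac{\left(5 - \left(6 - 28\right)^{2}\right) - 3414087}{730509 - 1559857} = \frac{\left(5 - \left(-22\right)^{2}\right) - 3414087}{-829348} = \left(\left(5 - 484\right) - 3414087\right) \left(- \frac{1}{829348}\right) = \left(-479 - 3414087\right) \left(- \frac{1}{829348}\right) = \left(-3414566\right) \left(- \frac{1}{829348}\right) = \frac{1707283}{414674}$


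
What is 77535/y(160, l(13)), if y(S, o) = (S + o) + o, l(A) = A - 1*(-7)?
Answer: 15507/40 ≈ 387.67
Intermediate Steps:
l(A) = 7 + A (l(A) = A + 7 = 7 + A)
y(S, o) = S + 2*o
77535/y(160, l(13)) = 77535/(160 + 2*(7 + 13)) = 77535/(160 + 2*20) = 77535/(160 + 40) = 77535/200 = 77535*(1/200) = 15507/40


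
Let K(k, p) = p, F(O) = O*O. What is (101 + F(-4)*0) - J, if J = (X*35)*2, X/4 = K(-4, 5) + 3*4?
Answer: -4659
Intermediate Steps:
F(O) = O²
X = 68 (X = 4*(5 + 3*4) = 4*(5 + 12) = 4*17 = 68)
J = 4760 (J = (68*35)*2 = 2380*2 = 4760)
(101 + F(-4)*0) - J = (101 + (-4)²*0) - 1*4760 = (101 + 16*0) - 4760 = (101 + 0) - 4760 = 101 - 4760 = -4659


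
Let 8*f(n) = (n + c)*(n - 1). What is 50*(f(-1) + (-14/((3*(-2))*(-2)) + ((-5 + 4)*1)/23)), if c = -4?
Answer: 275/138 ≈ 1.9928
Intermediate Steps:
f(n) = (-1 + n)*(-4 + n)/8 (f(n) = ((n - 4)*(n - 1))/8 = ((-4 + n)*(-1 + n))/8 = ((-1 + n)*(-4 + n))/8 = (-1 + n)*(-4 + n)/8)
50*(f(-1) + (-14/((3*(-2))*(-2)) + ((-5 + 4)*1)/23)) = 50*((½ - 5/8*(-1) + (⅛)*(-1)²) + (-14/((3*(-2))*(-2)) + ((-5 + 4)*1)/23)) = 50*((½ + 5/8 + (⅛)*1) + (-14/((-6*(-2))) - 1*1*(1/23))) = 50*((½ + 5/8 + ⅛) + (-14/12 - 1*1/23)) = 50*(5/4 + (-14*1/12 - 1/23)) = 50*(5/4 + (-7/6 - 1/23)) = 50*(5/4 - 167/138) = 50*(11/276) = 275/138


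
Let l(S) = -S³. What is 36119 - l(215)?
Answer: 9974494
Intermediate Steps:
36119 - l(215) = 36119 - (-1)*215³ = 36119 - (-1)*9938375 = 36119 - 1*(-9938375) = 36119 + 9938375 = 9974494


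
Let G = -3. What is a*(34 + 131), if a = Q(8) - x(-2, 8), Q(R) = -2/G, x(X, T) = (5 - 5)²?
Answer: 110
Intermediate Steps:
x(X, T) = 0 (x(X, T) = 0² = 0)
Q(R) = ⅔ (Q(R) = -2/(-3) = -2*(-⅓) = ⅔)
a = ⅔ (a = ⅔ - 1*0 = ⅔ + 0 = ⅔ ≈ 0.66667)
a*(34 + 131) = 2*(34 + 131)/3 = (⅔)*165 = 110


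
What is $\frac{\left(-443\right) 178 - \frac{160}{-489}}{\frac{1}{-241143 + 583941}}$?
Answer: $- \frac{4406033656636}{163} \approx -2.7031 \cdot 10^{10}$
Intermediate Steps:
$\frac{\left(-443\right) 178 - \frac{160}{-489}}{\frac{1}{-241143 + 583941}} = \frac{-78854 - - \frac{160}{489}}{\frac{1}{342798}} = \left(-78854 + \frac{160}{489}\right) \frac{1}{\frac{1}{342798}} = \left(- \frac{38559446}{489}\right) 342798 = - \frac{4406033656636}{163}$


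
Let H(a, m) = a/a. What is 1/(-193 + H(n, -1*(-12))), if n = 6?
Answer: -1/192 ≈ -0.0052083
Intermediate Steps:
H(a, m) = 1
1/(-193 + H(n, -1*(-12))) = 1/(-193 + 1) = 1/(-192) = -1/192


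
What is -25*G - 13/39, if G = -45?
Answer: 3374/3 ≈ 1124.7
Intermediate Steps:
-25*G - 13/39 = -25*(-45) - 13/39 = 1125 - 13*1/39 = 1125 - 1/3 = 3374/3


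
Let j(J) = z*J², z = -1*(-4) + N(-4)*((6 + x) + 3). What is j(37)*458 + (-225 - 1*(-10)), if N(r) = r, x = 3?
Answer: -27588303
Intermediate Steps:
z = -44 (z = -1*(-4) - 4*((6 + 3) + 3) = 4 - 4*(9 + 3) = 4 - 4*12 = 4 - 48 = -44)
j(J) = -44*J²
j(37)*458 + (-225 - 1*(-10)) = -44*37²*458 + (-225 - 1*(-10)) = -44*1369*458 + (-225 + 10) = -60236*458 - 215 = -27588088 - 215 = -27588303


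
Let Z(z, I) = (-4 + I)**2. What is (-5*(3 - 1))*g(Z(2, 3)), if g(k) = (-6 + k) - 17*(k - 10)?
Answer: -1480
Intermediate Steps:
g(k) = 164 - 16*k (g(k) = (-6 + k) - 17*(-10 + k) = (-6 + k) + (170 - 17*k) = 164 - 16*k)
(-5*(3 - 1))*g(Z(2, 3)) = (-5*(3 - 1))*(164 - 16*(-4 + 3)**2) = (-5*2)*(164 - 16*(-1)**2) = -10*(164 - 16*1) = -10*(164 - 16) = -10*148 = -1480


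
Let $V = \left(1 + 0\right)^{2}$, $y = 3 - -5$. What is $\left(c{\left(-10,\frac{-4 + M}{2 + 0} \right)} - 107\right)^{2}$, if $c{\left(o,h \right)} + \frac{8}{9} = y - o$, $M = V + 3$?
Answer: $\frac{654481}{81} \approx 8080.0$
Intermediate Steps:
$y = 8$ ($y = 3 + 5 = 8$)
$V = 1$ ($V = 1^{2} = 1$)
$M = 4$ ($M = 1 + 3 = 4$)
$c{\left(o,h \right)} = \frac{64}{9} - o$ ($c{\left(o,h \right)} = - \frac{8}{9} - \left(-8 + o\right) = \frac{64}{9} - o$)
$\left(c{\left(-10,\frac{-4 + M}{2 + 0} \right)} - 107\right)^{2} = \left(\left(\frac{64}{9} - -10\right) - 107\right)^{2} = \left(\left(\frac{64}{9} + 10\right) - 107\right)^{2} = \left(\frac{154}{9} - 107\right)^{2} = \left(- \frac{809}{9}\right)^{2} = \frac{654481}{81}$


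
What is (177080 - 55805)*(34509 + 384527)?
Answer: 50818590900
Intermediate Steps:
(177080 - 55805)*(34509 + 384527) = 121275*419036 = 50818590900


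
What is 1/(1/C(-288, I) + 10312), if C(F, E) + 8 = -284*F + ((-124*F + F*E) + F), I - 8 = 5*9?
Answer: 101944/1051246529 ≈ 9.6974e-5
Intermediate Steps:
I = 53 (I = 8 + 5*9 = 8 + 45 = 53)
C(F, E) = -8 - 407*F + E*F (C(F, E) = -8 + (-284*F + ((-124*F + F*E) + F)) = -8 + (-284*F + ((-124*F + E*F) + F)) = -8 + (-284*F + (-123*F + E*F)) = -8 + (-407*F + E*F) = -8 - 407*F + E*F)
1/(1/C(-288, I) + 10312) = 1/(1/(-8 - 407*(-288) + 53*(-288)) + 10312) = 1/(1/(-8 + 117216 - 15264) + 10312) = 1/(1/101944 + 10312) = 1/(1051246529/101944) = 101944/1051246529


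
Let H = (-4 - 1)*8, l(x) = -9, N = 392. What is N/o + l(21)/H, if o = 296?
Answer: 2293/1480 ≈ 1.5493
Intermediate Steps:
H = -40 (H = -5*8 = -40)
N/o + l(21)/H = 392/296 - 9/(-40) = 392*(1/296) - 9*(-1/40) = 49/37 + 9/40 = 2293/1480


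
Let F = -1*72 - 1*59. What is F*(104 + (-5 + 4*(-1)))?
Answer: -12445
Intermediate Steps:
F = -131 (F = -72 - 59 = -131)
F*(104 + (-5 + 4*(-1))) = -131*(104 + (-5 + 4*(-1))) = -131*(104 + (-5 - 4)) = -131*(104 - 9) = -131*95 = -12445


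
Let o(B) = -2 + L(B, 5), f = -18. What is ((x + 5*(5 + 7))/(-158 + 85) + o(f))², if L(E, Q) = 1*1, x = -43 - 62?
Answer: 784/5329 ≈ 0.14712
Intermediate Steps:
x = -105
L(E, Q) = 1
o(B) = -1 (o(B) = -2 + 1 = -1)
((x + 5*(5 + 7))/(-158 + 85) + o(f))² = ((-105 + 5*(5 + 7))/(-158 + 85) - 1)² = ((-105 + 5*12)/(-73) - 1)² = ((-105 + 60)*(-1/73) - 1)² = (-45*(-1/73) - 1)² = (45/73 - 1)² = (-28/73)² = 784/5329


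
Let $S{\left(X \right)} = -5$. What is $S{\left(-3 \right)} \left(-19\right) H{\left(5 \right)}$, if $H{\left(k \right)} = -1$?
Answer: $-95$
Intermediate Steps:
$S{\left(-3 \right)} \left(-19\right) H{\left(5 \right)} = \left(-5\right) \left(-19\right) \left(-1\right) = 95 \left(-1\right) = -95$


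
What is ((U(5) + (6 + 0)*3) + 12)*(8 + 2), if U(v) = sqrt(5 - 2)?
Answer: 300 + 10*sqrt(3) ≈ 317.32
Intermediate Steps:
U(v) = sqrt(3)
((U(5) + (6 + 0)*3) + 12)*(8 + 2) = ((sqrt(3) + (6 + 0)*3) + 12)*(8 + 2) = ((sqrt(3) + 6*3) + 12)*10 = ((sqrt(3) + 18) + 12)*10 = ((18 + sqrt(3)) + 12)*10 = (30 + sqrt(3))*10 = 300 + 10*sqrt(3)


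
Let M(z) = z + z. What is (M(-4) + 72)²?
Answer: 4096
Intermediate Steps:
M(z) = 2*z
(M(-4) + 72)² = (2*(-4) + 72)² = (-8 + 72)² = 64² = 4096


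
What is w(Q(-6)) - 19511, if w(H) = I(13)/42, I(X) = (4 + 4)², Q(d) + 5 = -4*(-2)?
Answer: -409699/21 ≈ -19509.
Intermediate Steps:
Q(d) = 3 (Q(d) = -5 - 4*(-2) = -5 + 8 = 3)
I(X) = 64 (I(X) = 8² = 64)
w(H) = 32/21 (w(H) = 64/42 = 64*(1/42) = 32/21)
w(Q(-6)) - 19511 = 32/21 - 19511 = -409699/21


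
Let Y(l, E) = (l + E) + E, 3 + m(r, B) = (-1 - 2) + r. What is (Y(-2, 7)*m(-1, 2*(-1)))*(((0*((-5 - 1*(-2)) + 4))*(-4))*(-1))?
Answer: 0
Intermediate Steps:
m(r, B) = -6 + r (m(r, B) = -3 + ((-1 - 2) + r) = -3 + (-3 + r) = -6 + r)
Y(l, E) = l + 2*E (Y(l, E) = (E + l) + E = l + 2*E)
(Y(-2, 7)*m(-1, 2*(-1)))*(((0*((-5 - 1*(-2)) + 4))*(-4))*(-1)) = ((-2 + 2*7)*(-6 - 1))*(((0*((-5 - 1*(-2)) + 4))*(-4))*(-1)) = ((-2 + 14)*(-7))*(((0*((-5 + 2) + 4))*(-4))*(-1)) = (12*(-7))*(((0*(-3 + 4))*(-4))*(-1)) = -84*(0*1)*(-4)*(-1) = -84*0*(-4)*(-1) = -0*(-1) = -84*0 = 0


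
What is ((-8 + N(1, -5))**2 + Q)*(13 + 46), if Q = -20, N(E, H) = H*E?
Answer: 8791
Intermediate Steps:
N(E, H) = E*H
((-8 + N(1, -5))**2 + Q)*(13 + 46) = ((-8 + 1*(-5))**2 - 20)*(13 + 46) = ((-8 - 5)**2 - 20)*59 = ((-13)**2 - 20)*59 = (169 - 20)*59 = 149*59 = 8791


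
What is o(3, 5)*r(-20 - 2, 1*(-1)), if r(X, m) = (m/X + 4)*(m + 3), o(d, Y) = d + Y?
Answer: 712/11 ≈ 64.727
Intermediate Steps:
o(d, Y) = Y + d
r(X, m) = (3 + m)*(4 + m/X) (r(X, m) = (4 + m/X)*(3 + m) = (3 + m)*(4 + m/X))
o(3, 5)*r(-20 - 2, 1*(-1)) = (5 + 3)*(((1*(-1))² + 3*(1*(-1)) + 4*(-20 - 2)*(3 + 1*(-1)))/(-20 - 2)) = 8*(((-1)² + 3*(-1) + 4*(-22)*(3 - 1))/(-22)) = 8*(-(1 - 3 + 4*(-22)*2)/22) = 8*(-(1 - 3 - 176)/22) = 8*(-1/22*(-178)) = 8*(89/11) = 712/11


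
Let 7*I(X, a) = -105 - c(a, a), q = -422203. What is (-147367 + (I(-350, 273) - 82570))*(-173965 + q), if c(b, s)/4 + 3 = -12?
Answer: 959594397472/7 ≈ 1.3708e+11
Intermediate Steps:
c(b, s) = -60 (c(b, s) = -12 + 4*(-12) = -12 - 48 = -60)
I(X, a) = -45/7 (I(X, a) = (-105 - 1*(-60))/7 = (-105 + 60)/7 = (⅐)*(-45) = -45/7)
(-147367 + (I(-350, 273) - 82570))*(-173965 + q) = (-147367 + (-45/7 - 82570))*(-173965 - 422203) = (-147367 - 578035/7)*(-596168) = -1609604/7*(-596168) = 959594397472/7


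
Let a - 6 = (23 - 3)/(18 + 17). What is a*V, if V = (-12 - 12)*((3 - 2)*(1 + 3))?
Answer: -4416/7 ≈ -630.86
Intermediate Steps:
a = 46/7 (a = 6 + (23 - 3)/(18 + 17) = 6 + 20/35 = 6 + 20*(1/35) = 6 + 4/7 = 46/7 ≈ 6.5714)
V = -96 (V = -24*4 = -96)
a*V = (46/7)*(-96) = -4416/7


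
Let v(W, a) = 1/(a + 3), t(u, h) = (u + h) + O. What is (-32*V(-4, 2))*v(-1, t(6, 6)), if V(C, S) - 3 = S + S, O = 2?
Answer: -224/17 ≈ -13.176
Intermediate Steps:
t(u, h) = 2 + h + u (t(u, h) = (u + h) + 2 = (h + u) + 2 = 2 + h + u)
V(C, S) = 3 + 2*S (V(C, S) = 3 + (S + S) = 3 + 2*S)
v(W, a) = 1/(3 + a)
(-32*V(-4, 2))*v(-1, t(6, 6)) = (-32*(3 + 2*2))/(3 + (2 + 6 + 6)) = (-32*(3 + 4))/(3 + 14) = -32*7/17 = -224*1/17 = -224/17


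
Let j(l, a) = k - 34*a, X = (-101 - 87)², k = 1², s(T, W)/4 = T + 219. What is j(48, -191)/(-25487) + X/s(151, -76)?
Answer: 111399991/4715095 ≈ 23.626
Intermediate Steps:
s(T, W) = 876 + 4*T (s(T, W) = 4*(T + 219) = 4*(219 + T) = 876 + 4*T)
k = 1
X = 35344 (X = (-188)² = 35344)
j(l, a) = 1 - 34*a
j(48, -191)/(-25487) + X/s(151, -76) = (1 - 34*(-191))/(-25487) + 35344/(876 + 4*151) = (1 + 6494)*(-1/25487) + 35344/(876 + 604) = 6495*(-1/25487) + 35344/1480 = -6495/25487 + 35344*(1/1480) = -6495/25487 + 4418/185 = 111399991/4715095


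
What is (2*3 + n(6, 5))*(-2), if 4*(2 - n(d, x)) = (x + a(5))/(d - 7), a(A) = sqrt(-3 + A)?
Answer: -37/2 - sqrt(2)/2 ≈ -19.207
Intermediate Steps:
n(d, x) = 2 - (x + sqrt(2))/(4*(-7 + d)) (n(d, x) = 2 - (x + sqrt(-3 + 5))/(4*(d - 7)) = 2 - (x + sqrt(2))/(4*(-7 + d)))
(2*3 + n(6, 5))*(-2) = (2*3 + (-56 - 1*5 - sqrt(2) + 8*6)/(4*(-7 + 6)))*(-2) = (6 + (1/4)*(-56 - 5 - sqrt(2) + 48)/(-1))*(-2) = (6 + (1/4)*(-1)*(-13 - sqrt(2)))*(-2) = (6 + (13/4 + sqrt(2)/4))*(-2) = (37/4 + sqrt(2)/4)*(-2) = -37/2 - sqrt(2)/2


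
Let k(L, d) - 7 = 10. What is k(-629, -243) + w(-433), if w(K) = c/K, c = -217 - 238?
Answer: 7816/433 ≈ 18.051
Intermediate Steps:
c = -455
k(L, d) = 17 (k(L, d) = 7 + 10 = 17)
w(K) = -455/K
k(-629, -243) + w(-433) = 17 - 455/(-433) = 17 - 455*(-1/433) = 17 + 455/433 = 7816/433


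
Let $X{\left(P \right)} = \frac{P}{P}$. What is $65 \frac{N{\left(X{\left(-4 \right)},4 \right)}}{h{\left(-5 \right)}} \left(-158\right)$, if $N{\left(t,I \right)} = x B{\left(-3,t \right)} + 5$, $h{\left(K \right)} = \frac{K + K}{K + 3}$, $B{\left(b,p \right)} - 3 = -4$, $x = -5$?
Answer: $-20540$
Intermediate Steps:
$B{\left(b,p \right)} = -1$ ($B{\left(b,p \right)} = 3 - 4 = -1$)
$h{\left(K \right)} = \frac{2 K}{3 + K}$
$X{\left(P \right)} = 1$
$N{\left(t,I \right)} = 10$ ($N{\left(t,I \right)} = \left(-5\right) \left(-1\right) + 5 = 5 + 5 = 10$)
$65 \frac{N{\left(X{\left(-4 \right)},4 \right)}}{h{\left(-5 \right)}} \left(-158\right) = 65 \frac{10}{2 \left(-5\right) \frac{1}{3 - 5}} \left(-158\right) = 65 \frac{10}{2 \left(-5\right) \frac{1}{-2}} \left(-158\right) = 65 \frac{10}{2 \left(-5\right) \left(- \frac{1}{2}\right)} \left(-158\right) = 65 \cdot \frac{10}{5} \left(-158\right) = 65 \cdot 10 \cdot \frac{1}{5} \left(-158\right) = 65 \cdot 2 \left(-158\right) = 130 \left(-158\right) = -20540$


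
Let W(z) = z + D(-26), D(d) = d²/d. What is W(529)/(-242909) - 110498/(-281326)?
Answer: 13349725852/34168308667 ≈ 0.39071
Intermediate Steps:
D(d) = d
W(z) = -26 + z (W(z) = z - 26 = -26 + z)
W(529)/(-242909) - 110498/(-281326) = (-26 + 529)/(-242909) - 110498/(-281326) = 503*(-1/242909) - 110498*(-1/281326) = -503/242909 + 55249/140663 = 13349725852/34168308667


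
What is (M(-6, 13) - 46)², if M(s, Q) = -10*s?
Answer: 196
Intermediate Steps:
(M(-6, 13) - 46)² = (-10*(-6) - 46)² = (60 - 46)² = 14² = 196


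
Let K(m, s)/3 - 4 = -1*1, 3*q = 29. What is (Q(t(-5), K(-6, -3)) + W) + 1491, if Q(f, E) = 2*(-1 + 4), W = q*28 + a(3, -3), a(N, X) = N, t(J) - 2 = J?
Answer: 5312/3 ≈ 1770.7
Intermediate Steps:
t(J) = 2 + J
q = 29/3 (q = (1/3)*29 = 29/3 ≈ 9.6667)
K(m, s) = 9 (K(m, s) = 12 + 3*(-1*1) = 12 + 3*(-1) = 12 - 3 = 9)
W = 821/3 (W = (29/3)*28 + 3 = 812/3 + 3 = 821/3 ≈ 273.67)
Q(f, E) = 6 (Q(f, E) = 2*3 = 6)
(Q(t(-5), K(-6, -3)) + W) + 1491 = (6 + 821/3) + 1491 = 839/3 + 1491 = 5312/3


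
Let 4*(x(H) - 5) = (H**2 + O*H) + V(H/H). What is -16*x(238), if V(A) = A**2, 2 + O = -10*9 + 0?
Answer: -139076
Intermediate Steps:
O = -92 (O = -2 + (-10*9 + 0) = -2 + (-90 + 0) = -2 - 90 = -92)
x(H) = 21/4 - 23*H + H**2/4 (x(H) = 5 + ((H**2 - 92*H) + (H/H)**2)/4 = 5 + ((H**2 - 92*H) + 1**2)/4 = 5 + ((H**2 - 92*H) + 1)/4 = 5 + (1 + H**2 - 92*H)/4 = 5 + (1/4 - 23*H + H**2/4) = 21/4 - 23*H + H**2/4)
-16*x(238) = -16*(21/4 - 23*238 + (1/4)*238**2) = -16*(21/4 - 5474 + (1/4)*56644) = -16*(21/4 - 5474 + 14161) = -16*34769/4 = -139076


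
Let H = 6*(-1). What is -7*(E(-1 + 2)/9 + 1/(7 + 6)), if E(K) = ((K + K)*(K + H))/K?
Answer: 847/117 ≈ 7.2393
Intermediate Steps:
H = -6
E(K) = -12 + 2*K (E(K) = ((K + K)*(K - 6))/K = ((2*K)*(-6 + K))/K = (2*K*(-6 + K))/K = -12 + 2*K)
-7*(E(-1 + 2)/9 + 1/(7 + 6)) = -7*((-12 + 2*(-1 + 2))/9 + 1/(7 + 6)) = -7*((-12 + 2*1)*(1/9) + 1/13) = -7*((-12 + 2)*(1/9) + 1/13) = -7*(-10*1/9 + 1/13) = -7*(-10/9 + 1/13) = -7*(-121/117) = 847/117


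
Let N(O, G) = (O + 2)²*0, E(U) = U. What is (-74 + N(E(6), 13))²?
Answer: 5476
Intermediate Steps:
N(O, G) = 0 (N(O, G) = (2 + O)²*0 = 0)
(-74 + N(E(6), 13))² = (-74 + 0)² = (-74)² = 5476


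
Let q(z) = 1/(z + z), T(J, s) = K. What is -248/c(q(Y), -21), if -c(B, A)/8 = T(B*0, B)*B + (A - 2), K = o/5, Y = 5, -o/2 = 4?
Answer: -775/579 ≈ -1.3385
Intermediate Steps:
o = -8 (o = -2*4 = -8)
K = -8/5 ≈ -1.6000
T(J, s) = -8/5
q(z) = 1/(2*z)
c(B, A) = 16 - 8*A + 64*B/5 (c(B, A) = -8*(-8*B/5 + (A - 2)) = -8*(-8*B/5 + (-2 + A)) = -8*(-2 + A - 8*B/5) = 16 - 8*A + 64*B/5)
-248/c(q(Y), -21) = -248/(16 - 8*(-21) + 64*((½)/5)/5) = -248/(16 + 168 + 64*((½)*(⅕))/5) = -248/(16 + 168 + (64/5)*(⅒)) = -248/(16 + 168 + 32/25) = -248/4632/25 = -248*25/4632 = -775/579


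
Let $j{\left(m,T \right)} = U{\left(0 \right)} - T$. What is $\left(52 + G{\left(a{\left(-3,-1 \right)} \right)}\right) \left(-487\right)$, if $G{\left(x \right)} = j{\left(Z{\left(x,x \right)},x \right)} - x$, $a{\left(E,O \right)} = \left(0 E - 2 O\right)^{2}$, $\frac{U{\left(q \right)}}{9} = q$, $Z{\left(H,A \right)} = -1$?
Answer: $-21428$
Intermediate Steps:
$U{\left(q \right)} = 9 q$
$a{\left(E,O \right)} = 4 O^{2}$ ($a{\left(E,O \right)} = \left(0 - 2 O\right)^{2} = \left(- 2 O\right)^{2} = 4 O^{2}$)
$j{\left(m,T \right)} = - T$ ($j{\left(m,T \right)} = 9 \cdot 0 - T = 0 - T = - T$)
$G{\left(x \right)} = - 2 x$ ($G{\left(x \right)} = - x - x = - 2 x$)
$\left(52 + G{\left(a{\left(-3,-1 \right)} \right)}\right) \left(-487\right) = \left(52 - 2 \cdot 4 \left(-1\right)^{2}\right) \left(-487\right) = \left(52 - 2 \cdot 4 \cdot 1\right) \left(-487\right) = \left(52 - 8\right) \left(-487\right) = 44 \left(-487\right) = -21428$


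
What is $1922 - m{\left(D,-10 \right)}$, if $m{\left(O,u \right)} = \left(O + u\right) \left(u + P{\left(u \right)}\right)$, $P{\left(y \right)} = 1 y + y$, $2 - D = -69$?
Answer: $3752$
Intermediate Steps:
$D = 71$ ($D = 2 - -69 = 2 + 69 = 71$)
$P{\left(y \right)} = 2 y$ ($P{\left(y \right)} = y + y = 2 y$)
$m{\left(O,u \right)} = 3 u \left(O + u\right)$ ($m{\left(O,u \right)} = \left(O + u\right) \left(u + 2 u\right) = \left(O + u\right) 3 u = 3 u \left(O + u\right)$)
$1922 - m{\left(D,-10 \right)} = 1922 - 3 \left(-10\right) \left(71 - 10\right) = 1922 - 3 \left(-10\right) 61 = 1922 - -1830 = 1922 + 1830 = 3752$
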